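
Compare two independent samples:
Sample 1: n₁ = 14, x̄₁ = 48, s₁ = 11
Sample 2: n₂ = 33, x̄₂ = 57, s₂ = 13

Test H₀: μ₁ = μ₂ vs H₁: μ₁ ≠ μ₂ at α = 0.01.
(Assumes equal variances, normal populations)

Answer: t = -2.2655, fail to reject H₀

Derivation:
Pooled variance: s²_p = [13×11² + 32×13²]/(45) = 155.1333
s_p = 12.4553
SE = s_p×√(1/n₁ + 1/n₂) = 12.4553×√(1/14 + 1/33) = 3.9727
t = (x̄₁ - x̄₂)/SE = (48 - 57)/3.9727 = -2.2655
df = 45, t-critical = ±2.690
Decision: fail to reject H₀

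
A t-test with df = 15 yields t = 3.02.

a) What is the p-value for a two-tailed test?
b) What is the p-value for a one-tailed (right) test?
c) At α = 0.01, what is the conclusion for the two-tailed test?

Using t-distribution with df = 15:
a) Two-tailed: p = 2×P(T > 3.02) = 0.0086
b) One-tailed: p = P(T > 3.02) = 0.0043
c) 0.0086 < 0.01, reject H₀

Answer: a) 0.0086, b) 0.0043, c) reject H₀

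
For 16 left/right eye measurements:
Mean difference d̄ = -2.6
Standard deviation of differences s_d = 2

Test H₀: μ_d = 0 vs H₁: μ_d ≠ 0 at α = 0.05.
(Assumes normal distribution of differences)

Answer: t = -5.2000, reject H₀

Derivation:
df = n - 1 = 15
SE = s_d/√n = 2/√16 = 0.5000
t = d̄/SE = -2.6/0.5000 = -5.2000
Critical value: t_{0.025,15} = ±2.131
p-value ≈ 0.0001
Decision: reject H₀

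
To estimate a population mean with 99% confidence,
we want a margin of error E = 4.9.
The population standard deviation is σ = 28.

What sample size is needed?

Answer: n = 217

Derivation:
z_0.005 = 2.576
n = (z×σ/E)² = (2.576×28/4.9)²
n = 216.6784
Round up: n = 217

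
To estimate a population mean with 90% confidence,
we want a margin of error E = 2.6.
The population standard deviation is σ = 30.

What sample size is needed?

Answer: n = 361

Derivation:
z_0.05 = 1.645
n = (z×σ/E)² = (1.645×30/2.6)²
n = 360.2696
Round up: n = 361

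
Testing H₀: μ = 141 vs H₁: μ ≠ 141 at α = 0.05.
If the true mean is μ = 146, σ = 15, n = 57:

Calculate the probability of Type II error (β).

SE = σ/√n = 15/√57 = 1.9868
Critical values: μ₀ ± z_0.025×SE = 141 ± 1.960×1.9868
Acceptance region: (137.1059, 144.8941)
Under H₁ (μ = 146): z_high = (144.8941 - 146)/1.9868 = -0.5566, z_low = (137.1059 - 146)/1.9868 = -4.4766
β = P(not reject | H₁) = Φ(-0.5566) - Φ(-4.4766) ≈ 0.2889

Answer: β ≈ 0.2889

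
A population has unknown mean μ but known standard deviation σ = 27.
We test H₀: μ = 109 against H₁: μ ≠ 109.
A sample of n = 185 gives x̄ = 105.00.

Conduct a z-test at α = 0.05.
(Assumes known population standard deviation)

Answer: z = -2.0150, reject H₀

Derivation:
Standard error: SE = σ/√n = 27/√185 = 1.9851
z-statistic: z = (x̄ - μ₀)/SE = (105.00 - 109)/1.9851 = -2.0150
Critical value: ±1.960
p-value = 0.0439
Decision: reject H₀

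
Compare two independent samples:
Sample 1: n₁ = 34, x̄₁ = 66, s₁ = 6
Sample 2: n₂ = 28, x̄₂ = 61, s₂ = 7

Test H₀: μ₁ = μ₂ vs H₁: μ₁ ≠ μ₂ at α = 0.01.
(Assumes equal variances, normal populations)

Pooled variance: s²_p = [33×6² + 27×7²]/(60) = 41.8500
s_p = 6.4692
SE = s_p×√(1/n₁ + 1/n₂) = 6.4692×√(1/34 + 1/28) = 1.6509
t = (x̄₁ - x̄₂)/SE = (66 - 61)/1.6509 = 3.0287
df = 60, t-critical = ±2.660
Decision: reject H₀

Answer: t = 3.0287, reject H₀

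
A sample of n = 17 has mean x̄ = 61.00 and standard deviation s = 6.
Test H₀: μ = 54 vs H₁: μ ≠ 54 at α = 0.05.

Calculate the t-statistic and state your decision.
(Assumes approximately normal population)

Answer: t = 4.8103, reject H₀

Derivation:
df = n - 1 = 16
SE = s/√n = 6/√17 = 1.4552
t = (x̄ - μ₀)/SE = (61.00 - 54)/1.4552 = 4.8103
Critical value: t_{0.025,16} = ±2.120
p-value ≈ 0.0002
Decision: reject H₀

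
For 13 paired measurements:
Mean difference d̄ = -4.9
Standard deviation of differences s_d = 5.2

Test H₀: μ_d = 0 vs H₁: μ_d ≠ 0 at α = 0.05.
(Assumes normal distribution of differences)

Answer: t = -3.3976, reject H₀

Derivation:
df = n - 1 = 12
SE = s_d/√n = 5.2/√13 = 1.4422
t = d̄/SE = -4.9/1.4422 = -3.3976
Critical value: t_{0.025,12} = ±2.179
p-value ≈ 0.0053
Decision: reject H₀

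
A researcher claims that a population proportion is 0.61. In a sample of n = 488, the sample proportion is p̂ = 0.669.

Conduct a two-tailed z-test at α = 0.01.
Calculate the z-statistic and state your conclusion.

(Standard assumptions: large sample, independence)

Answer: z = 2.6722, reject H₀

Derivation:
H₀: p = 0.61, H₁: p ≠ 0.61
Standard error: SE = √(p₀(1-p₀)/n) = √(0.61×0.39/488) = 0.022079
z-statistic: z = (p̂ - p₀)/SE = (0.669 - 0.61)/0.022079 = 2.6722
Critical value: z_0.005 = ±2.576
p-value = 0.0075
Decision: reject H₀ at α = 0.01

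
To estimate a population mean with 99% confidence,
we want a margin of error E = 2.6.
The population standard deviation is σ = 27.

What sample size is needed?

z_0.005 = 2.576
n = (z×σ/E)² = (2.576×27/2.6)²
n = 715.6037
Round up: n = 716

Answer: n = 716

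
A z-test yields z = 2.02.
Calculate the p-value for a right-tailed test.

For z = 2.02:
p = P(Z > 2.02) = 1 - Φ(2.02) = 0.0217

Answer: p-value ≈ 0.0217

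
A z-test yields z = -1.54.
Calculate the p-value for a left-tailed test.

Answer: p-value ≈ 0.0618

Derivation:
For z = -1.54:
p = P(Z < -1.54) = Φ(-1.54) = 0.0618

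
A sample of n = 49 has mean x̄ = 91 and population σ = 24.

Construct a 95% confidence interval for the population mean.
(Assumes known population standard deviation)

Answer: (84.2799, 97.7201)

Derivation:
Confidence level: 95%, α = 0.05
z_0.025 = 1.960
SE = σ/√n = 24/√49 = 3.4286
Margin of error = 1.960 × 3.4286 = 6.7201
CI: x̄ ± margin = 91 ± 6.7201
CI: (84.2799, 97.7201)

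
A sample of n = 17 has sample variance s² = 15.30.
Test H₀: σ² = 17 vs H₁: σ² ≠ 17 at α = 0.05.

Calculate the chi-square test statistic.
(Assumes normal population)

Answer: χ² = 14.4000, fail to reject H₀

Derivation:
df = n - 1 = 16
χ² = (n-1)s²/σ₀² = 16×15.30/17 = 14.4000
Critical values: χ²_{0.975,16} = 6.908, χ²_{0.025,16} = 28.845
Rejection region: χ² < 6.908 or χ² > 28.845
Decision: fail to reject H₀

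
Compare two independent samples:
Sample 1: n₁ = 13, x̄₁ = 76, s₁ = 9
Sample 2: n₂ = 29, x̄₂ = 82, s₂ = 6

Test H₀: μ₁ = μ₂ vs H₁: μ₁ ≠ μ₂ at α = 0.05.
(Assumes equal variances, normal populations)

Answer: t = -2.5550, reject H₀

Derivation:
Pooled variance: s²_p = [12×9² + 28×6²]/(40) = 49.5000
s_p = 7.0356
SE = s_p×√(1/n₁ + 1/n₂) = 7.0356×√(1/13 + 1/29) = 2.3483
t = (x̄₁ - x̄₂)/SE = (76 - 82)/2.3483 = -2.5550
df = 40, t-critical = ±2.021
Decision: reject H₀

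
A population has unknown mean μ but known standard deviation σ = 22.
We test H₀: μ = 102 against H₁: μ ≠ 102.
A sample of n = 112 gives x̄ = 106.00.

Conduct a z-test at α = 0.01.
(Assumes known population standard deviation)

Standard error: SE = σ/√n = 22/√112 = 2.0788
z-statistic: z = (x̄ - μ₀)/SE = (106.00 - 102)/2.0788 = 1.9242
Critical value: ±2.576
p-value = 0.0543
Decision: fail to reject H₀

Answer: z = 1.9242, fail to reject H₀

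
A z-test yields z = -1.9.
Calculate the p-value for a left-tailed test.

For z = -1.9:
p = P(Z < -1.9) = Φ(-1.9) = 0.0287

Answer: p-value ≈ 0.0287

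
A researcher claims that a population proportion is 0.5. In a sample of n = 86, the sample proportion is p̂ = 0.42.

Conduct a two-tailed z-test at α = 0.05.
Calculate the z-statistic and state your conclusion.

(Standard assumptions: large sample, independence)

H₀: p = 0.5, H₁: p ≠ 0.5
Standard error: SE = √(p₀(1-p₀)/n) = √(0.5×0.5/86) = 0.053916
z-statistic: z = (p̂ - p₀)/SE = (0.42 - 0.5)/0.053916 = -1.4838
Critical value: z_0.025 = ±1.960
p-value = 0.1379
Decision: fail to reject H₀ at α = 0.05

Answer: z = -1.4838, fail to reject H₀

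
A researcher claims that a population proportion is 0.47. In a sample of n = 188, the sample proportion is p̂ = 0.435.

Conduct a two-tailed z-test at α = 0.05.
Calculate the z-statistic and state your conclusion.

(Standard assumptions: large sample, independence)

H₀: p = 0.47, H₁: p ≠ 0.47
Standard error: SE = √(p₀(1-p₀)/n) = √(0.47×0.53/188) = 0.036401
z-statistic: z = (p̂ - p₀)/SE = (0.435 - 0.47)/0.036401 = -0.9615
Critical value: z_0.025 = ±1.960
p-value = 0.3363
Decision: fail to reject H₀ at α = 0.05

Answer: z = -0.9615, fail to reject H₀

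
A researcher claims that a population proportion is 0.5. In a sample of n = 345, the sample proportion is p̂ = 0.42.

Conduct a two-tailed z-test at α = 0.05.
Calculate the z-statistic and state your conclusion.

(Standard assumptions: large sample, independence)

H₀: p = 0.5, H₁: p ≠ 0.5
Standard error: SE = √(p₀(1-p₀)/n) = √(0.5×0.5/345) = 0.026919
z-statistic: z = (p̂ - p₀)/SE = (0.42 - 0.5)/0.026919 = -2.9719
Critical value: z_0.025 = ±1.960
p-value = 0.0030
Decision: reject H₀ at α = 0.05

Answer: z = -2.9719, reject H₀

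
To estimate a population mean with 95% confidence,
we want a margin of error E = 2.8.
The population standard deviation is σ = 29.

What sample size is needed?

z_0.025 = 1.960
n = (z×σ/E)² = (1.960×29/2.8)²
n = 412.0900
Round up: n = 413

Answer: n = 413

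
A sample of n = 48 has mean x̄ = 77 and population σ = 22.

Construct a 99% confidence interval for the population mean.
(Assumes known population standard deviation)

Answer: (68.8202, 85.1798)

Derivation:
Confidence level: 99%, α = 0.01
z_0.005 = 2.576
SE = σ/√n = 22/√48 = 3.1754
Margin of error = 2.576 × 3.1754 = 8.1798
CI: x̄ ± margin = 77 ± 8.1798
CI: (68.8202, 85.1798)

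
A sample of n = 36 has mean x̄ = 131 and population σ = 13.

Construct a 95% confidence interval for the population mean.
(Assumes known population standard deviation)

Confidence level: 95%, α = 0.05
z_0.025 = 1.960
SE = σ/√n = 13/√36 = 2.1667
Margin of error = 1.960 × 2.1667 = 4.2467
CI: x̄ ± margin = 131 ± 4.2467
CI: (126.7533, 135.2467)

Answer: (126.7533, 135.2467)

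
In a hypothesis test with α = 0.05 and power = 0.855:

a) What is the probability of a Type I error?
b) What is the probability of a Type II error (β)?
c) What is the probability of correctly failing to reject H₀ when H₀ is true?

Answer: a) 0.05, b) 0.145, c) 0.95

Derivation:
a) Type I error probability = α = 0.05
b) Power = P(reject H₀ | H₁ true) = 1 - β = 0.855, so Type II error probability = β = 1 - Power = 0.145
c) P(fail to reject H₀ | H₀ true) = 1 - α = 0.95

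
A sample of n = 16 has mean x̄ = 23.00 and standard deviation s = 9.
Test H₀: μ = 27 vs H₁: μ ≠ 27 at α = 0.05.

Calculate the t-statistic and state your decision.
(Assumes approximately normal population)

Answer: t = -1.7778, fail to reject H₀

Derivation:
df = n - 1 = 15
SE = s/√n = 9/√16 = 2.2500
t = (x̄ - μ₀)/SE = (23.00 - 27)/2.2500 = -1.7778
Critical value: t_{0.025,15} = ±2.131
p-value ≈ 0.0957
Decision: fail to reject H₀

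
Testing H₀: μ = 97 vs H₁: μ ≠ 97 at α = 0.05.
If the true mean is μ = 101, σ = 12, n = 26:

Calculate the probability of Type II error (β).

SE = σ/√n = 12/√26 = 2.3534
Critical values: μ₀ ± z_0.025×SE = 97 ± 1.960×2.3534
Acceptance region: (92.3873, 101.6127)
Under H₁ (μ = 101): z_high = (101.6127 - 101)/2.3534 = 0.2603, z_low = (92.3873 - 101)/2.3534 = -3.6597
β = P(not reject | H₁) = Φ(0.2603) - Φ(-3.6597) ≈ 0.6026

Answer: β ≈ 0.6026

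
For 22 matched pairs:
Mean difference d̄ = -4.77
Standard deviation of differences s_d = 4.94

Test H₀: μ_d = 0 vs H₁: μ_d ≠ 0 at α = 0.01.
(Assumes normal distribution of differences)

df = n - 1 = 21
SE = s_d/√n = 4.94/√22 = 1.0532
t = d̄/SE = -4.77/1.0532 = -4.5291
Critical value: t_{0.005,21} = ±2.831
p-value ≈ 0.0002
Decision: reject H₀

Answer: t = -4.5291, reject H₀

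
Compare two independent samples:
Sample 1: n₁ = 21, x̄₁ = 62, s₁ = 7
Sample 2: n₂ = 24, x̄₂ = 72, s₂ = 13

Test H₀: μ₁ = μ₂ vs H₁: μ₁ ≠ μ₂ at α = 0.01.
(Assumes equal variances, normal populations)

Answer: t = -3.1456, reject H₀

Derivation:
Pooled variance: s²_p = [20×7² + 23×13²]/(43) = 113.1860
s_p = 10.6389
SE = s_p×√(1/n₁ + 1/n₂) = 10.6389×√(1/21 + 1/24) = 3.1790
t = (x̄₁ - x̄₂)/SE = (62 - 72)/3.1790 = -3.1456
df = 43, t-critical = ±2.695
Decision: reject H₀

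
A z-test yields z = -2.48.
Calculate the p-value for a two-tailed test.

Answer: p-value ≈ 0.0131

Derivation:
For z = -2.48:
p = 2×P(Z > |-2.48|) = 2×(1 - Φ(2.48)) = 0.0131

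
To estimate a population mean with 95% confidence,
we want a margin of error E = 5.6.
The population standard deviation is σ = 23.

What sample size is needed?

z_0.025 = 1.960
n = (z×σ/E)² = (1.960×23/5.6)²
n = 64.8025
Round up: n = 65

Answer: n = 65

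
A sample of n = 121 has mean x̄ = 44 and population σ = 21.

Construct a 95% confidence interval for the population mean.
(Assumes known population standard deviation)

Answer: (40.2582, 47.7418)

Derivation:
Confidence level: 95%, α = 0.05
z_0.025 = 1.960
SE = σ/√n = 21/√121 = 1.9091
Margin of error = 1.960 × 1.9091 = 3.7418
CI: x̄ ± margin = 44 ± 3.7418
CI: (40.2582, 47.7418)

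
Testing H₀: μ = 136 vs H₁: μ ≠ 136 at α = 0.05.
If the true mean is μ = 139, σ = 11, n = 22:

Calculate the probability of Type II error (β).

Answer: β ≈ 0.7514

Derivation:
SE = σ/√n = 11/√22 = 2.3452
Critical values: μ₀ ± z_0.025×SE = 136 ± 1.960×2.3452
Acceptance region: (131.4034, 140.5966)
Under H₁ (μ = 139): z_high = (140.5966 - 139)/2.3452 = 0.6808, z_low = (131.4034 - 139)/2.3452 = -3.2392
β = P(not reject | H₁) = Φ(0.6808) - Φ(-3.2392) ≈ 0.7514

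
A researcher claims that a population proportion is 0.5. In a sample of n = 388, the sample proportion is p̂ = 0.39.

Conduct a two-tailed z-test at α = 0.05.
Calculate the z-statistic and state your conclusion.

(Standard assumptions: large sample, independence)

Answer: z = -4.3334, reject H₀

Derivation:
H₀: p = 0.5, H₁: p ≠ 0.5
Standard error: SE = √(p₀(1-p₀)/n) = √(0.5×0.5/388) = 0.025384
z-statistic: z = (p̂ - p₀)/SE = (0.39 - 0.5)/0.025384 = -4.3334
Critical value: z_0.025 = ±1.960
p-value < 0.0001
Decision: reject H₀ at α = 0.05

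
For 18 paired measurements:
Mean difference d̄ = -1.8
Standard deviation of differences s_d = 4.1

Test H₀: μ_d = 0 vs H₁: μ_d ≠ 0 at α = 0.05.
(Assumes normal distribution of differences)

Answer: t = -1.8626, fail to reject H₀

Derivation:
df = n - 1 = 17
SE = s_d/√n = 4.1/√18 = 0.9664
t = d̄/SE = -1.8/0.9664 = -1.8626
Critical value: t_{0.025,17} = ±2.110
p-value ≈ 0.0799
Decision: fail to reject H₀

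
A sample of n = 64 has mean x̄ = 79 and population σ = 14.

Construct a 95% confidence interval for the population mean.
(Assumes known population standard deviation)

Confidence level: 95%, α = 0.05
z_0.025 = 1.960
SE = σ/√n = 14/√64 = 1.7500
Margin of error = 1.960 × 1.7500 = 3.4300
CI: x̄ ± margin = 79 ± 3.4300
CI: (75.5700, 82.4300)

Answer: (75.5700, 82.4300)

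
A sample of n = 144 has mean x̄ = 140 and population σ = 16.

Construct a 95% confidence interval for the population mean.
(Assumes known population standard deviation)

Confidence level: 95%, α = 0.05
z_0.025 = 1.960
SE = σ/√n = 16/√144 = 1.3333
Margin of error = 1.960 × 1.3333 = 2.6133
CI: x̄ ± margin = 140 ± 2.6133
CI: (137.3867, 142.6133)

Answer: (137.3867, 142.6133)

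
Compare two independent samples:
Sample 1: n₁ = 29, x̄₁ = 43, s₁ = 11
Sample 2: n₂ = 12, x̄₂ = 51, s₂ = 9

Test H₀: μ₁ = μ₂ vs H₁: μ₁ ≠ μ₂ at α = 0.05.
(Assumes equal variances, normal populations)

Answer: t = -2.2251, reject H₀

Derivation:
Pooled variance: s²_p = [28×11² + 11×9²]/(39) = 109.7179
s_p = 10.4746
SE = s_p×√(1/n₁ + 1/n₂) = 10.4746×√(1/29 + 1/12) = 3.5953
t = (x̄₁ - x̄₂)/SE = (43 - 51)/3.5953 = -2.2251
df = 39, t-critical = ±2.023
Decision: reject H₀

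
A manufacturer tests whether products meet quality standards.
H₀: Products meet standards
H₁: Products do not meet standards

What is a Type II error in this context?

Answer: Accepting products as meeting standards when they don't

Derivation:
Type I error: rejecting H₀ when it is actually true (false positive).
Type II error: failing to reject H₀ when H₁ is actually true (false negative).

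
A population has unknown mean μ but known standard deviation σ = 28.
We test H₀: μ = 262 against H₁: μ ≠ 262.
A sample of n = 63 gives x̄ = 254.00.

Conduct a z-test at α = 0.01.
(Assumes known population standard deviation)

Standard error: SE = σ/√n = 28/√63 = 3.5277
z-statistic: z = (x̄ - μ₀)/SE = (254.00 - 262)/3.5277 = -2.2678
Critical value: ±2.576
p-value = 0.0233
Decision: fail to reject H₀

Answer: z = -2.2678, fail to reject H₀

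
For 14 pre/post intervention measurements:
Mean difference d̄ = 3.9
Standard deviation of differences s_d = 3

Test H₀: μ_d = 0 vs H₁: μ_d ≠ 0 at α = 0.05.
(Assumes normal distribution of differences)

Answer: t = 4.8641, reject H₀

Derivation:
df = n - 1 = 13
SE = s_d/√n = 3/√14 = 0.8018
t = d̄/SE = 3.9/0.8018 = 4.8641
Critical value: t_{0.025,13} = ±2.160
p-value ≈ 0.0003
Decision: reject H₀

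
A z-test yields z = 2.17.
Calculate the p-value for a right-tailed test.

Answer: p-value ≈ 0.0150

Derivation:
For z = 2.17:
p = P(Z > 2.17) = 1 - Φ(2.17) = 0.0150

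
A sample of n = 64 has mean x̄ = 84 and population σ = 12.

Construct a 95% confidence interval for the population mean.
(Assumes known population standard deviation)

Answer: (81.0600, 86.9400)

Derivation:
Confidence level: 95%, α = 0.05
z_0.025 = 1.960
SE = σ/√n = 12/√64 = 1.5000
Margin of error = 1.960 × 1.5000 = 2.9400
CI: x̄ ± margin = 84 ± 2.9400
CI: (81.0600, 86.9400)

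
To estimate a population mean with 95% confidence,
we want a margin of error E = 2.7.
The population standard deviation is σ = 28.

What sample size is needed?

z_0.025 = 1.960
n = (z×σ/E)² = (1.960×28/2.7)²
n = 413.1433
Round up: n = 414

Answer: n = 414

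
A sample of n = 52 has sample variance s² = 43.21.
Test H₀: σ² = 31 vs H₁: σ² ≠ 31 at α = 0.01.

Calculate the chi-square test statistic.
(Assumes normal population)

Answer: χ² = 71.0874, fail to reject H₀

Derivation:
df = n - 1 = 51
χ² = (n-1)s²/σ₀² = 51×43.21/31 = 71.0874
Critical values: χ²_{0.995,51} = 28.735, χ²_{0.005,51} = 80.747
Rejection region: χ² < 28.735 or χ² > 80.747
Decision: fail to reject H₀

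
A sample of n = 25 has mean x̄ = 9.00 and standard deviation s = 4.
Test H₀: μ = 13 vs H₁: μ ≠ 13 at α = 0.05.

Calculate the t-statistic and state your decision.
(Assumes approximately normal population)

Answer: t = -5.0000, reject H₀

Derivation:
df = n - 1 = 24
SE = s/√n = 4/√25 = 0.8000
t = (x̄ - μ₀)/SE = (9.00 - 13)/0.8000 = -5.0000
Critical value: t_{0.025,24} = ±2.064
p-value < 0.0001
Decision: reject H₀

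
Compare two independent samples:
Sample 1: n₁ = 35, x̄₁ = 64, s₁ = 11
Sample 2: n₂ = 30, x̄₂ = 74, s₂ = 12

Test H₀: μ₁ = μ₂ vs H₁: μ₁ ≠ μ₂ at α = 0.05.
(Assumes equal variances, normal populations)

Pooled variance: s²_p = [34×11² + 29×12²]/(63) = 131.5873
s_p = 11.4712
SE = s_p×√(1/n₁ + 1/n₂) = 11.4712×√(1/35 + 1/30) = 2.8541
t = (x̄₁ - x̄₂)/SE = (64 - 74)/2.8541 = -3.5037
df = 63, t-critical = ±1.998
Decision: reject H₀

Answer: t = -3.5037, reject H₀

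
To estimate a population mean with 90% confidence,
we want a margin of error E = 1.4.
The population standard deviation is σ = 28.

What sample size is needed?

z_0.05 = 1.645
n = (z×σ/E)² = (1.645×28/1.4)²
n = 1082.4100
Round up: n = 1083

Answer: n = 1083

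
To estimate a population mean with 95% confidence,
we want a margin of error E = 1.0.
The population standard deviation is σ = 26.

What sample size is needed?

z_0.025 = 1.960
n = (z×σ/E)² = (1.960×26/1.0)²
n = 2596.9216
Round up: n = 2597

Answer: n = 2597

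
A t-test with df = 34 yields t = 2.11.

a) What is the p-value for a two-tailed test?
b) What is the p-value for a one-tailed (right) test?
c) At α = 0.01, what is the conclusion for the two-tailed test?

Answer: a) 0.0423, b) 0.0211, c) fail to reject H₀

Derivation:
Using t-distribution with df = 34:
a) Two-tailed: p = 2×P(T > 2.11) = 0.0423
b) One-tailed: p = P(T > 2.11) = 0.0211
c) 0.0423 ≥ 0.01, fail to reject H₀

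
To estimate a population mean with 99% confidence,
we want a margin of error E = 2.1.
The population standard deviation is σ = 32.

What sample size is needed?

z_0.005 = 2.576
n = (z×σ/E)² = (2.576×32/2.1)²
n = 1540.8242
Round up: n = 1541

Answer: n = 1541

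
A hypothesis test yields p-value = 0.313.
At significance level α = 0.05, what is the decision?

Compare p-value to α:
0.313 ≥ 0.05
Decision: fail to reject H₀

Answer: fail to reject H₀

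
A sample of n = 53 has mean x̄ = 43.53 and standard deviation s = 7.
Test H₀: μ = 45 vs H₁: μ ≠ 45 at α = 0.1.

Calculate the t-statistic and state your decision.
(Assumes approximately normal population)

df = n - 1 = 52
SE = s/√n = 7/√53 = 0.9615
t = (x̄ - μ₀)/SE = (43.53 - 45)/0.9615 = -1.5289
Critical value: t_{0.05,52} = ±1.675
p-value ≈ 0.1324
Decision: fail to reject H₀

Answer: t = -1.5289, fail to reject H₀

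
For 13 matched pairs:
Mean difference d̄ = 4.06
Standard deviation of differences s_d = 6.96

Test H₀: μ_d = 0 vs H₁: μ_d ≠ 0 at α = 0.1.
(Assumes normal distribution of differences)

Answer: t = 2.1032, reject H₀

Derivation:
df = n - 1 = 12
SE = s_d/√n = 6.96/√13 = 1.9304
t = d̄/SE = 4.06/1.9304 = 2.1032
Critical value: t_{0.05,12} = ±1.782
p-value ≈ 0.0572
Decision: reject H₀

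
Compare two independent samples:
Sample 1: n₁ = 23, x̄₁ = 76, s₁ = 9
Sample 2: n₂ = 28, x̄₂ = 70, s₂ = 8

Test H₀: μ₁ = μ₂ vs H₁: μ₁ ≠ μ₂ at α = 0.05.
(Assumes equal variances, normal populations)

Pooled variance: s²_p = [22×9² + 27×8²]/(49) = 71.6327
s_p = 8.4636
SE = s_p×√(1/n₁ + 1/n₂) = 8.4636×√(1/23 + 1/28) = 2.3818
t = (x̄₁ - x̄₂)/SE = (76 - 70)/2.3818 = 2.5191
df = 49, t-critical = ±2.010
Decision: reject H₀

Answer: t = 2.5191, reject H₀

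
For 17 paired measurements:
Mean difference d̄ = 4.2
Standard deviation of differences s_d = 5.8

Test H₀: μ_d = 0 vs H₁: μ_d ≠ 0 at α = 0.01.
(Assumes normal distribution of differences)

df = n - 1 = 16
SE = s_d/√n = 5.8/√17 = 1.4067
t = d̄/SE = 4.2/1.4067 = 2.9857
Critical value: t_{0.005,16} = ±2.921
p-value ≈ 0.0087
Decision: reject H₀

Answer: t = 2.9857, reject H₀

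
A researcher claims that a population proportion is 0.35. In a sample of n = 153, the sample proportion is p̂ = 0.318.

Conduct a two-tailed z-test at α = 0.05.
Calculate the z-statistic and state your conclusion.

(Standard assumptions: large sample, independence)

Answer: z = -0.8299, fail to reject H₀

Derivation:
H₀: p = 0.35, H₁: p ≠ 0.35
Standard error: SE = √(p₀(1-p₀)/n) = √(0.35×0.65/153) = 0.038561
z-statistic: z = (p̂ - p₀)/SE = (0.318 - 0.35)/0.038561 = -0.8299
Critical value: z_0.025 = ±1.960
p-value = 0.4066
Decision: fail to reject H₀ at α = 0.05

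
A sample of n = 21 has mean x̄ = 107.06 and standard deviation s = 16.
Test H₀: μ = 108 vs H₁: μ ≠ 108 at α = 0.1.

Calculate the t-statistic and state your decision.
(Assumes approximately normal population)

Answer: t = -0.2692, fail to reject H₀

Derivation:
df = n - 1 = 20
SE = s/√n = 16/√21 = 3.4915
t = (x̄ - μ₀)/SE = (107.06 - 108)/3.4915 = -0.2692
Critical value: t_{0.05,20} = ±1.725
p-value ≈ 0.7905
Decision: fail to reject H₀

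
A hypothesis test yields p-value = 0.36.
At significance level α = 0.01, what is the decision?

Answer: fail to reject H₀

Derivation:
Compare p-value to α:
0.36 ≥ 0.01
Decision: fail to reject H₀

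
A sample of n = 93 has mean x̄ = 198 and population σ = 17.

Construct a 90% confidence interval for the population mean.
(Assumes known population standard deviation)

Confidence level: 90%, α = 0.1
z_0.05 = 1.645
SE = σ/√n = 17/√93 = 1.7628
Margin of error = 1.645 × 1.7628 = 2.8998
CI: x̄ ± margin = 198 ± 2.8998
CI: (195.1002, 200.8998)

Answer: (195.1002, 200.8998)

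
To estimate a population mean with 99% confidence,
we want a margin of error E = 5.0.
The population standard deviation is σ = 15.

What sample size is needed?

Answer: n = 60

Derivation:
z_0.005 = 2.576
n = (z×σ/E)² = (2.576×15/5.0)²
n = 59.7220
Round up: n = 60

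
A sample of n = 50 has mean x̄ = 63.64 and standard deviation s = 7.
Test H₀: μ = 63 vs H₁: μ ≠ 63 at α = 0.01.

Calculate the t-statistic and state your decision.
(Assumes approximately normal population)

df = n - 1 = 49
SE = s/√n = 7/√50 = 0.9899
t = (x̄ - μ₀)/SE = (63.64 - 63)/0.9899 = 0.6465
Critical value: t_{0.005,49} = ±2.680
p-value ≈ 0.5210
Decision: fail to reject H₀

Answer: t = 0.6465, fail to reject H₀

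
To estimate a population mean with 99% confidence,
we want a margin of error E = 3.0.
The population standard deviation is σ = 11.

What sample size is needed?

z_0.005 = 2.576
n = (z×σ/E)² = (2.576×11/3.0)²
n = 89.2143
Round up: n = 90

Answer: n = 90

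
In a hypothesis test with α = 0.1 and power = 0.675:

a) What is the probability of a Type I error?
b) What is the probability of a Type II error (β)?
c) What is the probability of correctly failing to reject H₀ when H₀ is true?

Answer: a) 0.1, b) 0.325, c) 0.9

Derivation:
a) Type I error probability = α = 0.1
b) Power = P(reject H₀ | H₁ true) = 1 - β = 0.675, so Type II error probability = β = 1 - Power = 0.325
c) P(fail to reject H₀ | H₀ true) = 1 - α = 0.9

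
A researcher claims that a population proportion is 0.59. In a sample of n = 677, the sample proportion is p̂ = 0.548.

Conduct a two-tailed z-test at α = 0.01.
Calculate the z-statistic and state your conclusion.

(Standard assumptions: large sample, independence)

Answer: z = -2.2219, fail to reject H₀

Derivation:
H₀: p = 0.59, H₁: p ≠ 0.59
Standard error: SE = √(p₀(1-p₀)/n) = √(0.59×0.41/677) = 0.018903
z-statistic: z = (p̂ - p₀)/SE = (0.548 - 0.59)/0.018903 = -2.2219
Critical value: z_0.005 = ±2.576
p-value = 0.0263
Decision: fail to reject H₀ at α = 0.01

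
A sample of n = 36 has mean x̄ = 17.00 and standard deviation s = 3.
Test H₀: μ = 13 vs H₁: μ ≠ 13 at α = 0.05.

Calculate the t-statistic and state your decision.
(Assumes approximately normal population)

Answer: t = 8.0000, reject H₀

Derivation:
df = n - 1 = 35
SE = s/√n = 3/√36 = 0.5000
t = (x̄ - μ₀)/SE = (17.00 - 13)/0.5000 = 8.0000
Critical value: t_{0.025,35} = ±2.030
p-value < 0.0001
Decision: reject H₀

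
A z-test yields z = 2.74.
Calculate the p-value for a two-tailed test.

Answer: p-value ≈ 0.0061

Derivation:
For z = 2.74:
p = 2×P(Z > |2.74|) = 2×(1 - Φ(2.74)) = 0.0061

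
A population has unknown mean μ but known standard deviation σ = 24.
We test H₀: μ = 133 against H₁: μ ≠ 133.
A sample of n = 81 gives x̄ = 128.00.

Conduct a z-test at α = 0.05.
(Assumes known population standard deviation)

Standard error: SE = σ/√n = 24/√81 = 2.6667
z-statistic: z = (x̄ - μ₀)/SE = (128.00 - 133)/2.6667 = -1.8750
Critical value: ±1.960
p-value = 0.0608
Decision: fail to reject H₀

Answer: z = -1.8750, fail to reject H₀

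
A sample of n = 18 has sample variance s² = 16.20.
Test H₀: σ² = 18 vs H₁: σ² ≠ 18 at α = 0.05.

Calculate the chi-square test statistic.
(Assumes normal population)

df = n - 1 = 17
χ² = (n-1)s²/σ₀² = 17×16.20/18 = 15.3000
Critical values: χ²_{0.975,17} = 7.564, χ²_{0.025,17} = 30.191
Rejection region: χ² < 7.564 or χ² > 30.191
Decision: fail to reject H₀

Answer: χ² = 15.3000, fail to reject H₀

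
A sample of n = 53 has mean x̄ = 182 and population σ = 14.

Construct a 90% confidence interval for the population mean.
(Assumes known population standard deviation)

Answer: (178.8367, 185.1633)

Derivation:
Confidence level: 90%, α = 0.1
z_0.05 = 1.645
SE = σ/√n = 14/√53 = 1.9230
Margin of error = 1.645 × 1.9230 = 3.1633
CI: x̄ ± margin = 182 ± 3.1633
CI: (178.8367, 185.1633)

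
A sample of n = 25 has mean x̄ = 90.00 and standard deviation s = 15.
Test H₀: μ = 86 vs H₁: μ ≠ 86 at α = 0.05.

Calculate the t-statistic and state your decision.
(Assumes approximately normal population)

df = n - 1 = 24
SE = s/√n = 15/√25 = 3.0000
t = (x̄ - μ₀)/SE = (90.00 - 86)/3.0000 = 1.3333
Critical value: t_{0.025,24} = ±2.064
p-value ≈ 0.1950
Decision: fail to reject H₀

Answer: t = 1.3333, fail to reject H₀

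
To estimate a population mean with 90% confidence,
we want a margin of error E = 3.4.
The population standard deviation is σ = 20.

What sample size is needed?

z_0.05 = 1.645
n = (z×σ/E)² = (1.645×20/3.4)²
n = 93.6341
Round up: n = 94

Answer: n = 94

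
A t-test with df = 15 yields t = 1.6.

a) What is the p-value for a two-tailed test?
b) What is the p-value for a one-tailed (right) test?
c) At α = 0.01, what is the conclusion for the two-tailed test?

Answer: a) 0.1304, b) 0.0652, c) fail to reject H₀

Derivation:
Using t-distribution with df = 15:
a) Two-tailed: p = 2×P(T > 1.6) = 0.1304
b) One-tailed: p = P(T > 1.6) = 0.0652
c) 0.1304 ≥ 0.01, fail to reject H₀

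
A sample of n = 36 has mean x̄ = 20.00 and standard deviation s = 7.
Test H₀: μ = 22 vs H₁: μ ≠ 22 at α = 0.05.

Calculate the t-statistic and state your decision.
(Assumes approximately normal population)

df = n - 1 = 35
SE = s/√n = 7/√36 = 1.1667
t = (x̄ - μ₀)/SE = (20.00 - 22)/1.1667 = -1.7142
Critical value: t_{0.025,35} = ±2.030
p-value ≈ 0.0953
Decision: fail to reject H₀

Answer: t = -1.7142, fail to reject H₀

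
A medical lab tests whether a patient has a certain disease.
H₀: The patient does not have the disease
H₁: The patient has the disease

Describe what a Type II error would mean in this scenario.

Type I error: rejecting H₀ when it is actually true (false positive).
Type II error: failing to reject H₀ when H₁ is actually true (false negative).

Answer: Failing to diagnose a patient who actually has the disease (false negative)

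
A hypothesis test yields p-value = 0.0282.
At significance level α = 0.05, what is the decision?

Compare p-value to α:
0.0282 < 0.05
Decision: reject H₀

Answer: reject H₀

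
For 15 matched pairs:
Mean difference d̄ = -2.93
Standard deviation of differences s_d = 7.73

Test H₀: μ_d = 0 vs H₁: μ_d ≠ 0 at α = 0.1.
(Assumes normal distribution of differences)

Answer: t = -1.4680, fail to reject H₀

Derivation:
df = n - 1 = 14
SE = s_d/√n = 7.73/√15 = 1.9959
t = d̄/SE = -2.93/1.9959 = -1.4680
Critical value: t_{0.05,14} = ±1.761
p-value ≈ 0.1642
Decision: fail to reject H₀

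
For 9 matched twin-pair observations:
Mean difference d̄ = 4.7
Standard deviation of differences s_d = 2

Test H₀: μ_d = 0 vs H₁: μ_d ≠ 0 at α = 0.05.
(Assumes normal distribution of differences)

Answer: t = 7.0496, reject H₀

Derivation:
df = n - 1 = 8
SE = s_d/√n = 2/√9 = 0.6667
t = d̄/SE = 4.7/0.6667 = 7.0496
Critical value: t_{0.025,8} = ±2.306
p-value ≈ 0.0001
Decision: reject H₀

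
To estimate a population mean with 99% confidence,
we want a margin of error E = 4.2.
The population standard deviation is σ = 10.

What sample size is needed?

Answer: n = 38

Derivation:
z_0.005 = 2.576
n = (z×σ/E)² = (2.576×10/4.2)²
n = 37.6178
Round up: n = 38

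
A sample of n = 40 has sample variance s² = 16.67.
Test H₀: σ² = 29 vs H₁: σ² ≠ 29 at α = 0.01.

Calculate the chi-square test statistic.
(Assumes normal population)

df = n - 1 = 39
χ² = (n-1)s²/σ₀² = 39×16.67/29 = 22.4183
Critical values: χ²_{0.995,39} = 19.996, χ²_{0.005,39} = 65.476
Rejection region: χ² < 19.996 or χ² > 65.476
Decision: fail to reject H₀

Answer: χ² = 22.4183, fail to reject H₀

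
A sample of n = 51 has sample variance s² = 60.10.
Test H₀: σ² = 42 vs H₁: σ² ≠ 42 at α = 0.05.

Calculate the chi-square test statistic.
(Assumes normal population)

df = n - 1 = 50
χ² = (n-1)s²/σ₀² = 50×60.10/42 = 71.5476
Critical values: χ²_{0.975,50} = 32.357, χ²_{0.025,50} = 71.420
Rejection region: χ² < 32.357 or χ² > 71.420
Decision: reject H₀

Answer: χ² = 71.5476, reject H₀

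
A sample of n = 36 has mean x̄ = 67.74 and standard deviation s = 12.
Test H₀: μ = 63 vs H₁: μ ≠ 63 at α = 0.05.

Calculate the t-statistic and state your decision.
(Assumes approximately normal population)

df = n - 1 = 35
SE = s/√n = 12/√36 = 2.0000
t = (x̄ - μ₀)/SE = (67.74 - 63)/2.0000 = 2.3700
Critical value: t_{0.025,35} = ±2.030
p-value ≈ 0.0234
Decision: reject H₀

Answer: t = 2.3700, reject H₀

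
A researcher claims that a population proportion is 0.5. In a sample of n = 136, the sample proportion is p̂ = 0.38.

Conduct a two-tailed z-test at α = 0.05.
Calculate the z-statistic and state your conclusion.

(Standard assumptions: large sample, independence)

H₀: p = 0.5, H₁: p ≠ 0.5
Standard error: SE = √(p₀(1-p₀)/n) = √(0.5×0.5/136) = 0.042875
z-statistic: z = (p̂ - p₀)/SE = (0.38 - 0.5)/0.042875 = -2.7988
Critical value: z_0.025 = ±1.960
p-value = 0.0051
Decision: reject H₀ at α = 0.05

Answer: z = -2.7988, reject H₀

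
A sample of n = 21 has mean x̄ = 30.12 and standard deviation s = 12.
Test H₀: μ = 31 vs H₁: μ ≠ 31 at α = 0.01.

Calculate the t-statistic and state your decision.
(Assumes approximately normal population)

df = n - 1 = 20
SE = s/√n = 12/√21 = 2.6186
t = (x̄ - μ₀)/SE = (30.12 - 31)/2.6186 = -0.3361
Critical value: t_{0.005,20} = ±2.845
p-value ≈ 0.7403
Decision: fail to reject H₀

Answer: t = -0.3361, fail to reject H₀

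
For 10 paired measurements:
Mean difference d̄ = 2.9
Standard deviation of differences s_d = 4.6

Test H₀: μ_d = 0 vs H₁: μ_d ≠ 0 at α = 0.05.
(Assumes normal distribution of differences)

Answer: t = 1.9937, fail to reject H₀

Derivation:
df = n - 1 = 9
SE = s_d/√n = 4.6/√10 = 1.4546
t = d̄/SE = 2.9/1.4546 = 1.9937
Critical value: t_{0.025,9} = ±2.262
p-value ≈ 0.0773
Decision: fail to reject H₀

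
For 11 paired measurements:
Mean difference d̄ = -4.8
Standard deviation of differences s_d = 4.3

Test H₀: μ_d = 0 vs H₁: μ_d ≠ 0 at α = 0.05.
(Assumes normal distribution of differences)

df = n - 1 = 10
SE = s_d/√n = 4.3/√11 = 1.2965
t = d̄/SE = -4.8/1.2965 = -3.7023
Critical value: t_{0.025,10} = ±2.228
p-value ≈ 0.0041
Decision: reject H₀

Answer: t = -3.7023, reject H₀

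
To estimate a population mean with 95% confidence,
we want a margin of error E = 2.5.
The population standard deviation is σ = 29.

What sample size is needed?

z_0.025 = 1.960
n = (z×σ/E)² = (1.960×29/2.5)²
n = 516.9257
Round up: n = 517

Answer: n = 517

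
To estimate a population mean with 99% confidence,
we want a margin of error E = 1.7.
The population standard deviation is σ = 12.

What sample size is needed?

Answer: n = 331

Derivation:
z_0.005 = 2.576
n = (z×σ/E)² = (2.576×12/1.7)²
n = 330.6407
Round up: n = 331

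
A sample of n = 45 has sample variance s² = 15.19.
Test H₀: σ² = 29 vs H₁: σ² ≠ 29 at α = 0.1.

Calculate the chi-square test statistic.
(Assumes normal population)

Answer: χ² = 23.0469, reject H₀

Derivation:
df = n - 1 = 44
χ² = (n-1)s²/σ₀² = 44×15.19/29 = 23.0469
Critical values: χ²_{0.95,44} = 29.787, χ²_{0.05,44} = 60.481
Rejection region: χ² < 29.787 or χ² > 60.481
Decision: reject H₀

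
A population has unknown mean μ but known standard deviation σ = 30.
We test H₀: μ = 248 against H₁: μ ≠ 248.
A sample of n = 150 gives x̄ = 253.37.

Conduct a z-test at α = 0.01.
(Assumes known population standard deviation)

Standard error: SE = σ/√n = 30/√150 = 2.4495
z-statistic: z = (x̄ - μ₀)/SE = (253.37 - 248)/2.4495 = 2.1923
Critical value: ±2.576
p-value = 0.0284
Decision: fail to reject H₀

Answer: z = 2.1923, fail to reject H₀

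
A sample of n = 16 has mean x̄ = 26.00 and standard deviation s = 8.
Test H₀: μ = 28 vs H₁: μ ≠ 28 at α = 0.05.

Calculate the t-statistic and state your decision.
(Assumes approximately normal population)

df = n - 1 = 15
SE = s/√n = 8/√16 = 2.0000
t = (x̄ - μ₀)/SE = (26.00 - 28)/2.0000 = -1.0000
Critical value: t_{0.025,15} = ±2.131
p-value ≈ 0.3332
Decision: fail to reject H₀

Answer: t = -1.0000, fail to reject H₀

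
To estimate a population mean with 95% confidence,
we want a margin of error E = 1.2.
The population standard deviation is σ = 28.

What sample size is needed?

Answer: n = 2092

Derivation:
z_0.025 = 1.960
n = (z×σ/E)² = (1.960×28/1.2)²
n = 2091.5378
Round up: n = 2092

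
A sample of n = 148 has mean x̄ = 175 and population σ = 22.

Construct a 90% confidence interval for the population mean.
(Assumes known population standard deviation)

Confidence level: 90%, α = 0.1
z_0.05 = 1.645
SE = σ/√n = 22/√148 = 1.8084
Margin of error = 1.645 × 1.8084 = 2.9748
CI: x̄ ± margin = 175 ± 2.9748
CI: (172.0252, 177.9748)

Answer: (172.0252, 177.9748)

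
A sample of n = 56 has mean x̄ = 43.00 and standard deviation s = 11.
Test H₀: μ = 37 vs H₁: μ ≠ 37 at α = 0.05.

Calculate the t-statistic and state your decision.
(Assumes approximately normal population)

df = n - 1 = 55
SE = s/√n = 11/√56 = 1.4699
t = (x̄ - μ₀)/SE = (43.00 - 37)/1.4699 = 4.0819
Critical value: t_{0.025,55} = ±2.004
p-value ≈ 0.0001
Decision: reject H₀

Answer: t = 4.0819, reject H₀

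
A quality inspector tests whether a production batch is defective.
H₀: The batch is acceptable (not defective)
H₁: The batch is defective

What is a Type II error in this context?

Type I error (α): Rejecting H₀ when H₀ is true
Type II error (β): Failing to reject H₀ when H₁ is true

Answer: Shipping a defective batch to customers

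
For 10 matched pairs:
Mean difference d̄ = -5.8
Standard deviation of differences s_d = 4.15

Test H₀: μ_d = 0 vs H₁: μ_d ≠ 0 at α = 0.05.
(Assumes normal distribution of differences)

df = n - 1 = 9
SE = s_d/√n = 4.15/√10 = 1.3123
t = d̄/SE = -5.8/1.3123 = -4.4197
Critical value: t_{0.025,9} = ±2.262
p-value ≈ 0.0017
Decision: reject H₀

Answer: t = -4.4197, reject H₀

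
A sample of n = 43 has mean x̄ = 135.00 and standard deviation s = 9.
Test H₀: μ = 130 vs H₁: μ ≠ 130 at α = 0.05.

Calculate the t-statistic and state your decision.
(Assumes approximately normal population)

Answer: t = 3.6430, reject H₀

Derivation:
df = n - 1 = 42
SE = s/√n = 9/√43 = 1.3725
t = (x̄ - μ₀)/SE = (135.00 - 130)/1.3725 = 3.6430
Critical value: t_{0.025,42} = ±2.018
p-value ≈ 0.0007
Decision: reject H₀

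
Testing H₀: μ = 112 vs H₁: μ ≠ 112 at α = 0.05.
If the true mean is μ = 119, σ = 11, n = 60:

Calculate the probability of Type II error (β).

SE = σ/√n = 11/√60 = 1.4201
Critical values: μ₀ ± z_0.025×SE = 112 ± 1.960×1.4201
Acceptance region: (109.2166, 114.7834)
Under H₁ (μ = 119): z_high = (114.7834 - 119)/1.4201 = -2.9692, z_low = (109.2166 - 119)/1.4201 = -6.8892
β = P(not reject | H₁) = Φ(-2.9692) - Φ(-6.8892) ≈ 0.0015

Answer: β ≈ 0.0015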